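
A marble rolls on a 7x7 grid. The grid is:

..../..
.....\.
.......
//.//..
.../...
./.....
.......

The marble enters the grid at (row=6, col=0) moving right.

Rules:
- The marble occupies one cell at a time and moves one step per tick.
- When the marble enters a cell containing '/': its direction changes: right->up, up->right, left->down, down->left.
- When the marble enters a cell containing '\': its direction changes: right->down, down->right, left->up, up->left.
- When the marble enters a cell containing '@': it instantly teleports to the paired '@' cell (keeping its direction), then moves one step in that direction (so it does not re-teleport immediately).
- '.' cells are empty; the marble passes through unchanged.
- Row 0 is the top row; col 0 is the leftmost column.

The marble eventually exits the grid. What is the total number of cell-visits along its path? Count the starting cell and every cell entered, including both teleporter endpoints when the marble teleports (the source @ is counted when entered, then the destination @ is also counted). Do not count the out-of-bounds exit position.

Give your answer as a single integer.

Step 1: enter (6,0), '.' pass, move right to (6,1)
Step 2: enter (6,1), '.' pass, move right to (6,2)
Step 3: enter (6,2), '.' pass, move right to (6,3)
Step 4: enter (6,3), '.' pass, move right to (6,4)
Step 5: enter (6,4), '.' pass, move right to (6,5)
Step 6: enter (6,5), '.' pass, move right to (6,6)
Step 7: enter (6,6), '.' pass, move right to (6,7)
Step 8: at (6,7) — EXIT via right edge, pos 6
Path length (cell visits): 7

Answer: 7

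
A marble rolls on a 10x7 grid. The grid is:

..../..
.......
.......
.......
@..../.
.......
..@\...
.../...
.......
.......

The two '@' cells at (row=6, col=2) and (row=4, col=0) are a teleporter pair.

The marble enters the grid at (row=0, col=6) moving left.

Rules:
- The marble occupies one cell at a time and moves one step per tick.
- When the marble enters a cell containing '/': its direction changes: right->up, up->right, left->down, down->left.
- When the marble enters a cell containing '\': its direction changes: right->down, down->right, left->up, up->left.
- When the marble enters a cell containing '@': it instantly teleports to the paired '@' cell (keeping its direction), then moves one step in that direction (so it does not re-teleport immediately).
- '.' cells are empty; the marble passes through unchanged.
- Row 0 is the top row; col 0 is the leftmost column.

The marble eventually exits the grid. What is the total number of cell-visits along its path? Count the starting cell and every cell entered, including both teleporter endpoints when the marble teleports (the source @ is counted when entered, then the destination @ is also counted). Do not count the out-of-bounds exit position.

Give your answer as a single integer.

Step 1: enter (0,6), '.' pass, move left to (0,5)
Step 2: enter (0,5), '.' pass, move left to (0,4)
Step 3: enter (0,4), '/' deflects left->down, move down to (1,4)
Step 4: enter (1,4), '.' pass, move down to (2,4)
Step 5: enter (2,4), '.' pass, move down to (3,4)
Step 6: enter (3,4), '.' pass, move down to (4,4)
Step 7: enter (4,4), '.' pass, move down to (5,4)
Step 8: enter (5,4), '.' pass, move down to (6,4)
Step 9: enter (6,4), '.' pass, move down to (7,4)
Step 10: enter (7,4), '.' pass, move down to (8,4)
Step 11: enter (8,4), '.' pass, move down to (9,4)
Step 12: enter (9,4), '.' pass, move down to (10,4)
Step 13: at (10,4) — EXIT via bottom edge, pos 4
Path length (cell visits): 12

Answer: 12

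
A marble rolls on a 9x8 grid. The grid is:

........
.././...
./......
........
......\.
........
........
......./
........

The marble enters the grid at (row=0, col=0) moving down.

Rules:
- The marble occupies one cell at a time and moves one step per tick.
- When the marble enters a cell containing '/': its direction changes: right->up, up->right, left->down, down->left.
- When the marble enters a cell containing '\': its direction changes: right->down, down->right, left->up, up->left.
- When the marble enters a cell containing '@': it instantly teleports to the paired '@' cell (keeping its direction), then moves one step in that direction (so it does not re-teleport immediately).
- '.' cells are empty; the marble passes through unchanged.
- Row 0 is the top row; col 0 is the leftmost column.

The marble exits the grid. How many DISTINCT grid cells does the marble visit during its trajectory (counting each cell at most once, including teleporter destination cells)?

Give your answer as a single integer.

Step 1: enter (0,0), '.' pass, move down to (1,0)
Step 2: enter (1,0), '.' pass, move down to (2,0)
Step 3: enter (2,0), '.' pass, move down to (3,0)
Step 4: enter (3,0), '.' pass, move down to (4,0)
Step 5: enter (4,0), '.' pass, move down to (5,0)
Step 6: enter (5,0), '.' pass, move down to (6,0)
Step 7: enter (6,0), '.' pass, move down to (7,0)
Step 8: enter (7,0), '.' pass, move down to (8,0)
Step 9: enter (8,0), '.' pass, move down to (9,0)
Step 10: at (9,0) — EXIT via bottom edge, pos 0
Distinct cells visited: 9 (path length 9)

Answer: 9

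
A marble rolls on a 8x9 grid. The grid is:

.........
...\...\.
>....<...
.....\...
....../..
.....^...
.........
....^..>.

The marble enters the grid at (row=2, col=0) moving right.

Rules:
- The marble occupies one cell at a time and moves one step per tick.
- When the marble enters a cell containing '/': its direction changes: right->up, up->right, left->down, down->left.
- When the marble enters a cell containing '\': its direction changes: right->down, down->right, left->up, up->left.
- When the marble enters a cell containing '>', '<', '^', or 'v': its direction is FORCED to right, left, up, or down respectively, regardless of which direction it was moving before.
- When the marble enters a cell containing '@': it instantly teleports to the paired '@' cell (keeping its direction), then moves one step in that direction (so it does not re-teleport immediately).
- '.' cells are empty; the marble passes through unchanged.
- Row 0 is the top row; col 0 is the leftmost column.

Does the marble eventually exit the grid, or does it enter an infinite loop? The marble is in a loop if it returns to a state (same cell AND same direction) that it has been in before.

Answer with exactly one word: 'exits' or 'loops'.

Answer: loops

Derivation:
Step 1: enter (2,0), '>' forces right->right, move right to (2,1)
Step 2: enter (2,1), '.' pass, move right to (2,2)
Step 3: enter (2,2), '.' pass, move right to (2,3)
Step 4: enter (2,3), '.' pass, move right to (2,4)
Step 5: enter (2,4), '.' pass, move right to (2,5)
Step 6: enter (2,5), '<' forces right->left, move left to (2,4)
Step 7: enter (2,4), '.' pass, move left to (2,3)
Step 8: enter (2,3), '.' pass, move left to (2,2)
Step 9: enter (2,2), '.' pass, move left to (2,1)
Step 10: enter (2,1), '.' pass, move left to (2,0)
Step 11: enter (2,0), '>' forces left->right, move right to (2,1)
Step 12: at (2,1) dir=right — LOOP DETECTED (seen before)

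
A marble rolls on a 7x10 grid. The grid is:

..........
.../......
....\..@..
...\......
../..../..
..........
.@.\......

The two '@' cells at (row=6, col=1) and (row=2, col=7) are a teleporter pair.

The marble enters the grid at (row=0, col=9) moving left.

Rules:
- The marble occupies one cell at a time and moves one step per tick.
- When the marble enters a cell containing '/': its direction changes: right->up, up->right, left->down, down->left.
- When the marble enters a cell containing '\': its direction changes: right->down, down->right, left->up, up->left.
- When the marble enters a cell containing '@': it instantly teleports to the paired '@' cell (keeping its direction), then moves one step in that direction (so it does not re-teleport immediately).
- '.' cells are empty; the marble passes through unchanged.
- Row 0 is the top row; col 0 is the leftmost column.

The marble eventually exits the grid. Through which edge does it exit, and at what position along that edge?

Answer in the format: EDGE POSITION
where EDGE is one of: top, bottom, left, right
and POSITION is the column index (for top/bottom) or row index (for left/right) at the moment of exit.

Answer: left 0

Derivation:
Step 1: enter (0,9), '.' pass, move left to (0,8)
Step 2: enter (0,8), '.' pass, move left to (0,7)
Step 3: enter (0,7), '.' pass, move left to (0,6)
Step 4: enter (0,6), '.' pass, move left to (0,5)
Step 5: enter (0,5), '.' pass, move left to (0,4)
Step 6: enter (0,4), '.' pass, move left to (0,3)
Step 7: enter (0,3), '.' pass, move left to (0,2)
Step 8: enter (0,2), '.' pass, move left to (0,1)
Step 9: enter (0,1), '.' pass, move left to (0,0)
Step 10: enter (0,0), '.' pass, move left to (0,-1)
Step 11: at (0,-1) — EXIT via left edge, pos 0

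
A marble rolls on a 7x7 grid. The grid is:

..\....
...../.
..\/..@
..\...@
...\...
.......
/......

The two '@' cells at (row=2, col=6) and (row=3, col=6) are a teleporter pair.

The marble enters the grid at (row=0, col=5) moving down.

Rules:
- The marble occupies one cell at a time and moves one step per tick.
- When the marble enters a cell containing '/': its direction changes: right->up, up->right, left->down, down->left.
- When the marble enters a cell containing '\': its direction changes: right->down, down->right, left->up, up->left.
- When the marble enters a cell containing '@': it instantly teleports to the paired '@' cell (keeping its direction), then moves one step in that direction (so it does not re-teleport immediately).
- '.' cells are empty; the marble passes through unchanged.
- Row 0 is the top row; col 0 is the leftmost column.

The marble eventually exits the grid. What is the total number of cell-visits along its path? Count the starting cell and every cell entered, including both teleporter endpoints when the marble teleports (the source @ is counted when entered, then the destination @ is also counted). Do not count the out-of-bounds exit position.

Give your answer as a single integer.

Answer: 7

Derivation:
Step 1: enter (0,5), '.' pass, move down to (1,5)
Step 2: enter (1,5), '/' deflects down->left, move left to (1,4)
Step 3: enter (1,4), '.' pass, move left to (1,3)
Step 4: enter (1,3), '.' pass, move left to (1,2)
Step 5: enter (1,2), '.' pass, move left to (1,1)
Step 6: enter (1,1), '.' pass, move left to (1,0)
Step 7: enter (1,0), '.' pass, move left to (1,-1)
Step 8: at (1,-1) — EXIT via left edge, pos 1
Path length (cell visits): 7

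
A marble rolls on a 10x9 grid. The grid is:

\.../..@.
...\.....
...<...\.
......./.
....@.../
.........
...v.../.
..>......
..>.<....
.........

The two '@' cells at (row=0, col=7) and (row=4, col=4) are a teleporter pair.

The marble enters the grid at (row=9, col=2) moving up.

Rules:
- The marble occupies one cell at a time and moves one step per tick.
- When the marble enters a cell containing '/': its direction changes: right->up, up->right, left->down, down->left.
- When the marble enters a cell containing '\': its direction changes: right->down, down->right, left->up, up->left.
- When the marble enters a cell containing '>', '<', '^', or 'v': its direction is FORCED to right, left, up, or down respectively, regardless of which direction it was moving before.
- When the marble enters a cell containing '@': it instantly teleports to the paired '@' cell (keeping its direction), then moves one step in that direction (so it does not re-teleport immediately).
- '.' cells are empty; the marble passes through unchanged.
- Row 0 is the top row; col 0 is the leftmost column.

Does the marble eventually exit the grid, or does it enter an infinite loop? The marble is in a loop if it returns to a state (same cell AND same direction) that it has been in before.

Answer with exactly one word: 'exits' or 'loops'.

Answer: loops

Derivation:
Step 1: enter (9,2), '.' pass, move up to (8,2)
Step 2: enter (8,2), '>' forces up->right, move right to (8,3)
Step 3: enter (8,3), '.' pass, move right to (8,4)
Step 4: enter (8,4), '<' forces right->left, move left to (8,3)
Step 5: enter (8,3), '.' pass, move left to (8,2)
Step 6: enter (8,2), '>' forces left->right, move right to (8,3)
Step 7: at (8,3) dir=right — LOOP DETECTED (seen before)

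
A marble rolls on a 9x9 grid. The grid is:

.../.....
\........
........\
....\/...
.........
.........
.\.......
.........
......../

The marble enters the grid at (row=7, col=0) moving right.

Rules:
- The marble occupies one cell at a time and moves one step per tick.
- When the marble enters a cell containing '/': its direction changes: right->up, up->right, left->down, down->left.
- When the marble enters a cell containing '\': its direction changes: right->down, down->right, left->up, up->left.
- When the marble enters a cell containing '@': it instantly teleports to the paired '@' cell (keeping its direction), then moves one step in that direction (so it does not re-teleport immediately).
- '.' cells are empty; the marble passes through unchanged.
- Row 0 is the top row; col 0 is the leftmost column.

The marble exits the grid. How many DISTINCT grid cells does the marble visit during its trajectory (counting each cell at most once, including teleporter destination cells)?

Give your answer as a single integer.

Step 1: enter (7,0), '.' pass, move right to (7,1)
Step 2: enter (7,1), '.' pass, move right to (7,2)
Step 3: enter (7,2), '.' pass, move right to (7,3)
Step 4: enter (7,3), '.' pass, move right to (7,4)
Step 5: enter (7,4), '.' pass, move right to (7,5)
Step 6: enter (7,5), '.' pass, move right to (7,6)
Step 7: enter (7,6), '.' pass, move right to (7,7)
Step 8: enter (7,7), '.' pass, move right to (7,8)
Step 9: enter (7,8), '.' pass, move right to (7,9)
Step 10: at (7,9) — EXIT via right edge, pos 7
Distinct cells visited: 9 (path length 9)

Answer: 9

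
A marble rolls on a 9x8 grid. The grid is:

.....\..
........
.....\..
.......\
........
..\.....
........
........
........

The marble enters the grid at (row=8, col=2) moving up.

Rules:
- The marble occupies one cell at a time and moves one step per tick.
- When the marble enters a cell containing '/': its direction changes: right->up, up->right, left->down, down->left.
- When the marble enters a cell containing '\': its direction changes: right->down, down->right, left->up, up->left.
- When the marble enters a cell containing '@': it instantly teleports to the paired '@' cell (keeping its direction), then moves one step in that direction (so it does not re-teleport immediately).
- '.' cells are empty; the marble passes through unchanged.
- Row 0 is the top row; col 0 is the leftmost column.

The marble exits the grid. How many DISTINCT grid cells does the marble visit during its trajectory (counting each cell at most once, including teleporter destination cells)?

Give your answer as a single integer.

Answer: 6

Derivation:
Step 1: enter (8,2), '.' pass, move up to (7,2)
Step 2: enter (7,2), '.' pass, move up to (6,2)
Step 3: enter (6,2), '.' pass, move up to (5,2)
Step 4: enter (5,2), '\' deflects up->left, move left to (5,1)
Step 5: enter (5,1), '.' pass, move left to (5,0)
Step 6: enter (5,0), '.' pass, move left to (5,-1)
Step 7: at (5,-1) — EXIT via left edge, pos 5
Distinct cells visited: 6 (path length 6)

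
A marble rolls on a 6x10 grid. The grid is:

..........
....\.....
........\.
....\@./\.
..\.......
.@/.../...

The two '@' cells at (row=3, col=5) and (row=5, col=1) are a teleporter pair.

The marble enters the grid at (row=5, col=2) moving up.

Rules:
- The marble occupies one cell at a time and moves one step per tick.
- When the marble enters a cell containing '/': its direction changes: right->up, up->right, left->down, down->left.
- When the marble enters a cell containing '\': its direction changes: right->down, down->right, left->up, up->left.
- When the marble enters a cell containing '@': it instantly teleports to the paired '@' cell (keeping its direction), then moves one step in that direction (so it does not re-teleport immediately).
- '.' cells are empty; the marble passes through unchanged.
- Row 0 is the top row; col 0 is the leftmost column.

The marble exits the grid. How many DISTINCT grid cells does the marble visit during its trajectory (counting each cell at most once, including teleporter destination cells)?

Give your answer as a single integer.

Answer: 10

Derivation:
Step 1: enter (5,2), '/' deflects up->right, move right to (5,3)
Step 2: enter (5,3), '.' pass, move right to (5,4)
Step 3: enter (5,4), '.' pass, move right to (5,5)
Step 4: enter (5,5), '.' pass, move right to (5,6)
Step 5: enter (5,6), '/' deflects right->up, move up to (4,6)
Step 6: enter (4,6), '.' pass, move up to (3,6)
Step 7: enter (3,6), '.' pass, move up to (2,6)
Step 8: enter (2,6), '.' pass, move up to (1,6)
Step 9: enter (1,6), '.' pass, move up to (0,6)
Step 10: enter (0,6), '.' pass, move up to (-1,6)
Step 11: at (-1,6) — EXIT via top edge, pos 6
Distinct cells visited: 10 (path length 10)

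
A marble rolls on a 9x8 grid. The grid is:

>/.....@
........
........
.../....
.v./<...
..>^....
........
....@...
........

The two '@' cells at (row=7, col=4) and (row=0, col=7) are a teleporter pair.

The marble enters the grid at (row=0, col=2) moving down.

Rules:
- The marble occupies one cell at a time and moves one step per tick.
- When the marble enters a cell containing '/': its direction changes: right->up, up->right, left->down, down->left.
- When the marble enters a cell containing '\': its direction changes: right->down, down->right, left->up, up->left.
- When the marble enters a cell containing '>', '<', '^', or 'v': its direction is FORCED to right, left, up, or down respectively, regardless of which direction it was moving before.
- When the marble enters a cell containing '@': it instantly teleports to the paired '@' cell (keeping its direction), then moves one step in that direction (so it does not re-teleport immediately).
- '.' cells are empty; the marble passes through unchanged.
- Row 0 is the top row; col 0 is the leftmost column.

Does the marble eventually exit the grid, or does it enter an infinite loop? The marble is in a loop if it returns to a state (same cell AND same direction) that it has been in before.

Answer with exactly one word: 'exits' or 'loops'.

Step 1: enter (0,2), '.' pass, move down to (1,2)
Step 2: enter (1,2), '.' pass, move down to (2,2)
Step 3: enter (2,2), '.' pass, move down to (3,2)
Step 4: enter (3,2), '.' pass, move down to (4,2)
Step 5: enter (4,2), '.' pass, move down to (5,2)
Step 6: enter (5,2), '>' forces down->right, move right to (5,3)
Step 7: enter (5,3), '^' forces right->up, move up to (4,3)
Step 8: enter (4,3), '/' deflects up->right, move right to (4,4)
Step 9: enter (4,4), '<' forces right->left, move left to (4,3)
Step 10: enter (4,3), '/' deflects left->down, move down to (5,3)
Step 11: enter (5,3), '^' forces down->up, move up to (4,3)
Step 12: at (4,3) dir=up — LOOP DETECTED (seen before)

Answer: loops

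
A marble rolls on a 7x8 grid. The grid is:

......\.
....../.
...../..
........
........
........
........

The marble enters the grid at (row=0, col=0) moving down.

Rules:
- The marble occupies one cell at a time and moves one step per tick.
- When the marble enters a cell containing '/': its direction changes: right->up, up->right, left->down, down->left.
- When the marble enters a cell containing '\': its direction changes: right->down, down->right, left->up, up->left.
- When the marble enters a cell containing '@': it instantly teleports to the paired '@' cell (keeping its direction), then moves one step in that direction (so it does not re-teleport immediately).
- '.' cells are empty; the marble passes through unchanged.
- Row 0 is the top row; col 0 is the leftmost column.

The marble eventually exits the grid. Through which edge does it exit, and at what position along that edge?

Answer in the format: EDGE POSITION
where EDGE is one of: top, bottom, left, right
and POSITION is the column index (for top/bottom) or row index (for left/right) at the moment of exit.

Answer: bottom 0

Derivation:
Step 1: enter (0,0), '.' pass, move down to (1,0)
Step 2: enter (1,0), '.' pass, move down to (2,0)
Step 3: enter (2,0), '.' pass, move down to (3,0)
Step 4: enter (3,0), '.' pass, move down to (4,0)
Step 5: enter (4,0), '.' pass, move down to (5,0)
Step 6: enter (5,0), '.' pass, move down to (6,0)
Step 7: enter (6,0), '.' pass, move down to (7,0)
Step 8: at (7,0) — EXIT via bottom edge, pos 0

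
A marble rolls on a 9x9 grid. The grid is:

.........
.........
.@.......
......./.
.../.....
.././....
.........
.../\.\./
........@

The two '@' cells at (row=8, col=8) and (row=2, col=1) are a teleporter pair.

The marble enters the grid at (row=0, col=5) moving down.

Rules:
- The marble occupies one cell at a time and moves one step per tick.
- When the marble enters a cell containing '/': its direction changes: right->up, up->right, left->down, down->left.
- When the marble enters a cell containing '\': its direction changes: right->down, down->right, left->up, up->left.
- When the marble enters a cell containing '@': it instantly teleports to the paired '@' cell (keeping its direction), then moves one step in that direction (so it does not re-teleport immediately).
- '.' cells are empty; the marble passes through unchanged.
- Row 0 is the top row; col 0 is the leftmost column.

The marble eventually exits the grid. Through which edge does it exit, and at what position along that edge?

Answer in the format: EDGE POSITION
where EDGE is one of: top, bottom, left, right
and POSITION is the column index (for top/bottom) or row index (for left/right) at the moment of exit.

Step 1: enter (0,5), '.' pass, move down to (1,5)
Step 2: enter (1,5), '.' pass, move down to (2,5)
Step 3: enter (2,5), '.' pass, move down to (3,5)
Step 4: enter (3,5), '.' pass, move down to (4,5)
Step 5: enter (4,5), '.' pass, move down to (5,5)
Step 6: enter (5,5), '.' pass, move down to (6,5)
Step 7: enter (6,5), '.' pass, move down to (7,5)
Step 8: enter (7,5), '.' pass, move down to (8,5)
Step 9: enter (8,5), '.' pass, move down to (9,5)
Step 10: at (9,5) — EXIT via bottom edge, pos 5

Answer: bottom 5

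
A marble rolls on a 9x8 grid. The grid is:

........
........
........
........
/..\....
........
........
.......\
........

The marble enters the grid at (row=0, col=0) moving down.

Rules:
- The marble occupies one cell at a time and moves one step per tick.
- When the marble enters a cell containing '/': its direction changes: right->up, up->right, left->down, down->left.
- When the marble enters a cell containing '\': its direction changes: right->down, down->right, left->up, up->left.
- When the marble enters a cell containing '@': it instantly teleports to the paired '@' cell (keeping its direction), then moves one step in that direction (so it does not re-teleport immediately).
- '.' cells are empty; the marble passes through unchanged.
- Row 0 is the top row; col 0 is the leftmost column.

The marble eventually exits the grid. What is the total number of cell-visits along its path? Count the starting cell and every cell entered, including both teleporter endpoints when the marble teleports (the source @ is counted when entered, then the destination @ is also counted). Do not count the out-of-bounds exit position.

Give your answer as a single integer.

Answer: 5

Derivation:
Step 1: enter (0,0), '.' pass, move down to (1,0)
Step 2: enter (1,0), '.' pass, move down to (2,0)
Step 3: enter (2,0), '.' pass, move down to (3,0)
Step 4: enter (3,0), '.' pass, move down to (4,0)
Step 5: enter (4,0), '/' deflects down->left, move left to (4,-1)
Step 6: at (4,-1) — EXIT via left edge, pos 4
Path length (cell visits): 5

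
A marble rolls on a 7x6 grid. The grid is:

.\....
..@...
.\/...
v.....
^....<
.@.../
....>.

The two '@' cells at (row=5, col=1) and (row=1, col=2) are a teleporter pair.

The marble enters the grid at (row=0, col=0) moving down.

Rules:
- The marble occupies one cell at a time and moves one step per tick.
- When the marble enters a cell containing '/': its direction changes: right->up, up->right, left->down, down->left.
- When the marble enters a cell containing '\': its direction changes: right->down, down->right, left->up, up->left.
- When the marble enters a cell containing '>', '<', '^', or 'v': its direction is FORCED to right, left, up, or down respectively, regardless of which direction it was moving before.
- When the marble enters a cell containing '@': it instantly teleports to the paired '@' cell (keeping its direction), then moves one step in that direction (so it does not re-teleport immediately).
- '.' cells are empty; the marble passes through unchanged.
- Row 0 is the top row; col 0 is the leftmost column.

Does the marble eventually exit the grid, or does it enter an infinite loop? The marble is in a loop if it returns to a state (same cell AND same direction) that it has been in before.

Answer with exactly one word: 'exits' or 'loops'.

Step 1: enter (0,0), '.' pass, move down to (1,0)
Step 2: enter (1,0), '.' pass, move down to (2,0)
Step 3: enter (2,0), '.' pass, move down to (3,0)
Step 4: enter (3,0), 'v' forces down->down, move down to (4,0)
Step 5: enter (4,0), '^' forces down->up, move up to (3,0)
Step 6: enter (3,0), 'v' forces up->down, move down to (4,0)
Step 7: at (4,0) dir=down — LOOP DETECTED (seen before)

Answer: loops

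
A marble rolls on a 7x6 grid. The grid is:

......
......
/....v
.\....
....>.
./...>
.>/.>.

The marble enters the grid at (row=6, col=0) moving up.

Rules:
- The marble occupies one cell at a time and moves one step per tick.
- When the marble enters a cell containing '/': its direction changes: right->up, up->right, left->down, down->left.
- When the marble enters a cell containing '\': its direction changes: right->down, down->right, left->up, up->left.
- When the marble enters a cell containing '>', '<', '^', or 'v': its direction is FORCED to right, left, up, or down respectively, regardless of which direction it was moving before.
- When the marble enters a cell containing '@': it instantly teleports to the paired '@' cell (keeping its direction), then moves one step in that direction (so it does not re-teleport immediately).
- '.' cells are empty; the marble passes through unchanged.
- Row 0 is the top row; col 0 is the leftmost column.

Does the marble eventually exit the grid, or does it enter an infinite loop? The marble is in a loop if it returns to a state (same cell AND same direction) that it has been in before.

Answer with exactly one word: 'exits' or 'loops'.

Answer: exits

Derivation:
Step 1: enter (6,0), '.' pass, move up to (5,0)
Step 2: enter (5,0), '.' pass, move up to (4,0)
Step 3: enter (4,0), '.' pass, move up to (3,0)
Step 4: enter (3,0), '.' pass, move up to (2,0)
Step 5: enter (2,0), '/' deflects up->right, move right to (2,1)
Step 6: enter (2,1), '.' pass, move right to (2,2)
Step 7: enter (2,2), '.' pass, move right to (2,3)
Step 8: enter (2,3), '.' pass, move right to (2,4)
Step 9: enter (2,4), '.' pass, move right to (2,5)
Step 10: enter (2,5), 'v' forces right->down, move down to (3,5)
Step 11: enter (3,5), '.' pass, move down to (4,5)
Step 12: enter (4,5), '.' pass, move down to (5,5)
Step 13: enter (5,5), '>' forces down->right, move right to (5,6)
Step 14: at (5,6) — EXIT via right edge, pos 5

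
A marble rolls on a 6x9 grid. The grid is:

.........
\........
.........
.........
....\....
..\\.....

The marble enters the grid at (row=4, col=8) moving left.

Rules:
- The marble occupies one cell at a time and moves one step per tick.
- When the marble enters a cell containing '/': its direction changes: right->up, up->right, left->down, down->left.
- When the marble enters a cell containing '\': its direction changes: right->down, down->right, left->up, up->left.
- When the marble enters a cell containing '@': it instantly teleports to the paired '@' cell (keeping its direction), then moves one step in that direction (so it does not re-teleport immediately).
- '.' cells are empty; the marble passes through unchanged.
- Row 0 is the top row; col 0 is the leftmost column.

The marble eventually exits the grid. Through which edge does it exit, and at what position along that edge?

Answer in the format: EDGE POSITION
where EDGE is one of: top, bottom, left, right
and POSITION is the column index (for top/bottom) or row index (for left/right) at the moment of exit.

Answer: top 4

Derivation:
Step 1: enter (4,8), '.' pass, move left to (4,7)
Step 2: enter (4,7), '.' pass, move left to (4,6)
Step 3: enter (4,6), '.' pass, move left to (4,5)
Step 4: enter (4,5), '.' pass, move left to (4,4)
Step 5: enter (4,4), '\' deflects left->up, move up to (3,4)
Step 6: enter (3,4), '.' pass, move up to (2,4)
Step 7: enter (2,4), '.' pass, move up to (1,4)
Step 8: enter (1,4), '.' pass, move up to (0,4)
Step 9: enter (0,4), '.' pass, move up to (-1,4)
Step 10: at (-1,4) — EXIT via top edge, pos 4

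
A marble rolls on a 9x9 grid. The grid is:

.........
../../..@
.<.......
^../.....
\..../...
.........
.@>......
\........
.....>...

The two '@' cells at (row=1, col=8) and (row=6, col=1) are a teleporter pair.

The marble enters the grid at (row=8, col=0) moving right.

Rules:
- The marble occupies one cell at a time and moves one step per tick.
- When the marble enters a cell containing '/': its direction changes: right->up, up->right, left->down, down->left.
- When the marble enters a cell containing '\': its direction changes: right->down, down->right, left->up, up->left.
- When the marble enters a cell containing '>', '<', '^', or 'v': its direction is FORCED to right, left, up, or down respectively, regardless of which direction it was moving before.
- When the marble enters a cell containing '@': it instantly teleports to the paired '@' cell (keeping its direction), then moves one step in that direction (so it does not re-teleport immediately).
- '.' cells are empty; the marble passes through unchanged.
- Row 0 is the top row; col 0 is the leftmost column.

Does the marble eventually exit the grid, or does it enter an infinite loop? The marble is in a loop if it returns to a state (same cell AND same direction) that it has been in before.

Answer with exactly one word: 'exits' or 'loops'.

Step 1: enter (8,0), '.' pass, move right to (8,1)
Step 2: enter (8,1), '.' pass, move right to (8,2)
Step 3: enter (8,2), '.' pass, move right to (8,3)
Step 4: enter (8,3), '.' pass, move right to (8,4)
Step 5: enter (8,4), '.' pass, move right to (8,5)
Step 6: enter (8,5), '>' forces right->right, move right to (8,6)
Step 7: enter (8,6), '.' pass, move right to (8,7)
Step 8: enter (8,7), '.' pass, move right to (8,8)
Step 9: enter (8,8), '.' pass, move right to (8,9)
Step 10: at (8,9) — EXIT via right edge, pos 8

Answer: exits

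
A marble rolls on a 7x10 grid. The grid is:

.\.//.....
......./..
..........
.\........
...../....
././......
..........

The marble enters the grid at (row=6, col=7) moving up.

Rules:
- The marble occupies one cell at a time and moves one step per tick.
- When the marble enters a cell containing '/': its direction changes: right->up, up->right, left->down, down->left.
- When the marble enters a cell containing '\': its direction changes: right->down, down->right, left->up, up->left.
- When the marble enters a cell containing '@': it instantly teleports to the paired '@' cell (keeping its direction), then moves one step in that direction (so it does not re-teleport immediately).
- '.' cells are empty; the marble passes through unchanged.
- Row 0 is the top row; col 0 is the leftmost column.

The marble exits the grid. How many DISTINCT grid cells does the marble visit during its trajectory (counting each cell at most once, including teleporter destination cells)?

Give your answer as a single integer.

Step 1: enter (6,7), '.' pass, move up to (5,7)
Step 2: enter (5,7), '.' pass, move up to (4,7)
Step 3: enter (4,7), '.' pass, move up to (3,7)
Step 4: enter (3,7), '.' pass, move up to (2,7)
Step 5: enter (2,7), '.' pass, move up to (1,7)
Step 6: enter (1,7), '/' deflects up->right, move right to (1,8)
Step 7: enter (1,8), '.' pass, move right to (1,9)
Step 8: enter (1,9), '.' pass, move right to (1,10)
Step 9: at (1,10) — EXIT via right edge, pos 1
Distinct cells visited: 8 (path length 8)

Answer: 8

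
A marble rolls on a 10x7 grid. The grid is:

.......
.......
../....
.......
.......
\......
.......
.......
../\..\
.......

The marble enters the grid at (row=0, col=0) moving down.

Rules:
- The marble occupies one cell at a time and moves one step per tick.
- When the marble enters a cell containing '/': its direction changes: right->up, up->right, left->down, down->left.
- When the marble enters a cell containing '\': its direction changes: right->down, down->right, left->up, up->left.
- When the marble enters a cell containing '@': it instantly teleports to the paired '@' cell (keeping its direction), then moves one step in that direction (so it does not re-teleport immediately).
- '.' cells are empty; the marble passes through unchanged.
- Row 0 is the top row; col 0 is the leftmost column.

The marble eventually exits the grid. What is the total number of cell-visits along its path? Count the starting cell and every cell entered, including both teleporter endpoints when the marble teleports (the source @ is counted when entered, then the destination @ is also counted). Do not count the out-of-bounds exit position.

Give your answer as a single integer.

Answer: 12

Derivation:
Step 1: enter (0,0), '.' pass, move down to (1,0)
Step 2: enter (1,0), '.' pass, move down to (2,0)
Step 3: enter (2,0), '.' pass, move down to (3,0)
Step 4: enter (3,0), '.' pass, move down to (4,0)
Step 5: enter (4,0), '.' pass, move down to (5,0)
Step 6: enter (5,0), '\' deflects down->right, move right to (5,1)
Step 7: enter (5,1), '.' pass, move right to (5,2)
Step 8: enter (5,2), '.' pass, move right to (5,3)
Step 9: enter (5,3), '.' pass, move right to (5,4)
Step 10: enter (5,4), '.' pass, move right to (5,5)
Step 11: enter (5,5), '.' pass, move right to (5,6)
Step 12: enter (5,6), '.' pass, move right to (5,7)
Step 13: at (5,7) — EXIT via right edge, pos 5
Path length (cell visits): 12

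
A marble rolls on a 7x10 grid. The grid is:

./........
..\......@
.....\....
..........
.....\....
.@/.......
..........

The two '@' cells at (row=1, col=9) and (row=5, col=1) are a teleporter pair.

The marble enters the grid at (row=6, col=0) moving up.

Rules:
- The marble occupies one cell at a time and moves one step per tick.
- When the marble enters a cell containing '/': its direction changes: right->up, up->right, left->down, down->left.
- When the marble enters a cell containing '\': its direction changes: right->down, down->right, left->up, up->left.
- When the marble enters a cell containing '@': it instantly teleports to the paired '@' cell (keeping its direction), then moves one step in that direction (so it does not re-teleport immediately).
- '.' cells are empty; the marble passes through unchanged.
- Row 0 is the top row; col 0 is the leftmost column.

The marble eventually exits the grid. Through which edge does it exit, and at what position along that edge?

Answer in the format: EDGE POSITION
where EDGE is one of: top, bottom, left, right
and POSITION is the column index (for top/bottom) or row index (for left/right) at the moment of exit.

Answer: top 0

Derivation:
Step 1: enter (6,0), '.' pass, move up to (5,0)
Step 2: enter (5,0), '.' pass, move up to (4,0)
Step 3: enter (4,0), '.' pass, move up to (3,0)
Step 4: enter (3,0), '.' pass, move up to (2,0)
Step 5: enter (2,0), '.' pass, move up to (1,0)
Step 6: enter (1,0), '.' pass, move up to (0,0)
Step 7: enter (0,0), '.' pass, move up to (-1,0)
Step 8: at (-1,0) — EXIT via top edge, pos 0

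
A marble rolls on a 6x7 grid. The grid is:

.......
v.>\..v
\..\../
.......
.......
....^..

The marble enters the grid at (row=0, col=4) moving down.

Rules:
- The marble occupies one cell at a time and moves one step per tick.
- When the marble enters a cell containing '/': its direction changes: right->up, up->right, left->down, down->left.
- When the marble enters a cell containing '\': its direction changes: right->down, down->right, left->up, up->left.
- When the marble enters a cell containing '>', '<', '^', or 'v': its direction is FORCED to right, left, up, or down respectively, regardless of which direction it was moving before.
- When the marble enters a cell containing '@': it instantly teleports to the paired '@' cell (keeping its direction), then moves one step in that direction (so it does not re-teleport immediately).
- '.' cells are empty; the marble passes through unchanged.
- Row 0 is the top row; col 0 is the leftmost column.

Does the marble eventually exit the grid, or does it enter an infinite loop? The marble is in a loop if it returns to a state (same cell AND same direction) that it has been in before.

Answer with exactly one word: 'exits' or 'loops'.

Answer: exits

Derivation:
Step 1: enter (0,4), '.' pass, move down to (1,4)
Step 2: enter (1,4), '.' pass, move down to (2,4)
Step 3: enter (2,4), '.' pass, move down to (3,4)
Step 4: enter (3,4), '.' pass, move down to (4,4)
Step 5: enter (4,4), '.' pass, move down to (5,4)
Step 6: enter (5,4), '^' forces down->up, move up to (4,4)
Step 7: enter (4,4), '.' pass, move up to (3,4)
Step 8: enter (3,4), '.' pass, move up to (2,4)
Step 9: enter (2,4), '.' pass, move up to (1,4)
Step 10: enter (1,4), '.' pass, move up to (0,4)
Step 11: enter (0,4), '.' pass, move up to (-1,4)
Step 12: at (-1,4) — EXIT via top edge, pos 4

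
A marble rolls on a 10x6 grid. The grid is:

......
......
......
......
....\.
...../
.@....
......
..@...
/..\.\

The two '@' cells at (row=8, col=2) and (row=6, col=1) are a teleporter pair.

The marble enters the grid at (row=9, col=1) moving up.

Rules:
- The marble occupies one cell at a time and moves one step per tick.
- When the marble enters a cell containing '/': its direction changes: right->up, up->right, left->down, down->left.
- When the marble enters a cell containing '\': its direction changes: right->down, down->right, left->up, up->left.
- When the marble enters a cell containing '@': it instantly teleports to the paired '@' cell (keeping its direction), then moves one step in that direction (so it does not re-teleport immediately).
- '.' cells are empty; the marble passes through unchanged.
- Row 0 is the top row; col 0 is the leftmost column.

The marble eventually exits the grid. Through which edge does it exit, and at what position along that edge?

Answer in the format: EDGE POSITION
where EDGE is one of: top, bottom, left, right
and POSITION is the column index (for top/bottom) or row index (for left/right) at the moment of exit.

Step 1: enter (9,1), '.' pass, move up to (8,1)
Step 2: enter (8,1), '.' pass, move up to (7,1)
Step 3: enter (7,1), '.' pass, move up to (6,1)
Step 4: enter (6,1), '@' teleport (6,1)->(8,2), also enter (8,2), move up to (7,2)
Step 5: enter (7,2), '.' pass, move up to (6,2)
Step 6: enter (6,2), '.' pass, move up to (5,2)
Step 7: enter (5,2), '.' pass, move up to (4,2)
Step 8: enter (4,2), '.' pass, move up to (3,2)
Step 9: enter (3,2), '.' pass, move up to (2,2)
Step 10: enter (2,2), '.' pass, move up to (1,2)
Step 11: enter (1,2), '.' pass, move up to (0,2)
Step 12: enter (0,2), '.' pass, move up to (-1,2)
Step 13: at (-1,2) — EXIT via top edge, pos 2

Answer: top 2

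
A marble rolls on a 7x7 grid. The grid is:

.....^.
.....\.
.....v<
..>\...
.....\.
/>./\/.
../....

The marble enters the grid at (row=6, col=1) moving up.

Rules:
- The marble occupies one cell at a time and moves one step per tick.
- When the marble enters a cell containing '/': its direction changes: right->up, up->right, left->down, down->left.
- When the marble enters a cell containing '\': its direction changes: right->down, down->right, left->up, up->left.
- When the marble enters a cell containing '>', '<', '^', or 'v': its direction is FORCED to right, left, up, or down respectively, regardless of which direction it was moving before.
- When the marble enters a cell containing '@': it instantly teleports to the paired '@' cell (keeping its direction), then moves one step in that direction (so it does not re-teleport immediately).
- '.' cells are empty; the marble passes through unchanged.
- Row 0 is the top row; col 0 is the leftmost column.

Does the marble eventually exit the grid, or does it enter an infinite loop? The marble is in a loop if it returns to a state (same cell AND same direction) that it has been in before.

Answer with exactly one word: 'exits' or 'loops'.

Step 1: enter (6,1), '.' pass, move up to (5,1)
Step 2: enter (5,1), '>' forces up->right, move right to (5,2)
Step 3: enter (5,2), '.' pass, move right to (5,3)
Step 4: enter (5,3), '/' deflects right->up, move up to (4,3)
Step 5: enter (4,3), '.' pass, move up to (3,3)
Step 6: enter (3,3), '\' deflects up->left, move left to (3,2)
Step 7: enter (3,2), '>' forces left->right, move right to (3,3)
Step 8: enter (3,3), '\' deflects right->down, move down to (4,3)
Step 9: enter (4,3), '.' pass, move down to (5,3)
Step 10: enter (5,3), '/' deflects down->left, move left to (5,2)
Step 11: enter (5,2), '.' pass, move left to (5,1)
Step 12: enter (5,1), '>' forces left->right, move right to (5,2)
Step 13: at (5,2) dir=right — LOOP DETECTED (seen before)

Answer: loops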